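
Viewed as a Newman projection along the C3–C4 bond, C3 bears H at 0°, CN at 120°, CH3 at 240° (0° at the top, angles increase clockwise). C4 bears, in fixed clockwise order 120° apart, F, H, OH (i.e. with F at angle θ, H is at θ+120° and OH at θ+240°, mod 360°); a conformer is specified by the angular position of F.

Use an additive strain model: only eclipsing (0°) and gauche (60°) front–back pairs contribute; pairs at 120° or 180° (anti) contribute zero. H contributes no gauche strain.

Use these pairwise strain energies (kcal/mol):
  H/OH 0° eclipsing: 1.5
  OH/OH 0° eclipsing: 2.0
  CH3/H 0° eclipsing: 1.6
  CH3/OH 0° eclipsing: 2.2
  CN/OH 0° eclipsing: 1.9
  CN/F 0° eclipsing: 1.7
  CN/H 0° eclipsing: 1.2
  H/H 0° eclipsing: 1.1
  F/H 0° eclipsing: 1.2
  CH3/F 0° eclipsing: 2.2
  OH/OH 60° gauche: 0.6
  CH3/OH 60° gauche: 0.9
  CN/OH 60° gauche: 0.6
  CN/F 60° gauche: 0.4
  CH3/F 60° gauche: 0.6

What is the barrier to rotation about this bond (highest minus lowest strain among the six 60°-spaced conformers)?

3.9 kcal/mol

F at 0° is eclipsed. H at 0° is eclipsed with F at 0° (1.2); CN at 120° is eclipsed with H at 120° (1.2); CH3 at 240° is eclipsed with OH at 240° (2.2). Total 4.6 kcal/mol.
F at 60° is staggered. CN at 120° is gauche with F at 60° (0.4); CH3 at 240° is gauche with OH at 300° (0.9). Total 1.3 kcal/mol.
F at 120° is eclipsed. H at 0° is eclipsed with OH at 0° (1.5); CN at 120° is eclipsed with F at 120° (1.7); CH3 at 240° is eclipsed with H at 240° (1.6). Total 4.8 kcal/mol.
F at 180° is staggered. CN at 120° is gauche with F at 180° (0.4); CN at 120° is gauche with OH at 60° (0.6); CH3 at 240° is gauche with F at 180° (0.6). Total 1.6 kcal/mol.
F at 240° is eclipsed. H at 0° is eclipsed with H at 0° (1.1); CN at 120° is eclipsed with OH at 120° (1.9); CH3 at 240° is eclipsed with F at 240° (2.2). Total 5.2 kcal/mol.
F at 300° is staggered. CN at 120° is gauche with OH at 180° (0.6); CH3 at 240° is gauche with F at 300° (0.6); CH3 at 240° is gauche with OH at 180° (0.9). Total 2.1 kcal/mol.
Max at 240° (5.2 kcal/mol), min at 60° (1.3 kcal/mol); barrier = 3.9 kcal/mol.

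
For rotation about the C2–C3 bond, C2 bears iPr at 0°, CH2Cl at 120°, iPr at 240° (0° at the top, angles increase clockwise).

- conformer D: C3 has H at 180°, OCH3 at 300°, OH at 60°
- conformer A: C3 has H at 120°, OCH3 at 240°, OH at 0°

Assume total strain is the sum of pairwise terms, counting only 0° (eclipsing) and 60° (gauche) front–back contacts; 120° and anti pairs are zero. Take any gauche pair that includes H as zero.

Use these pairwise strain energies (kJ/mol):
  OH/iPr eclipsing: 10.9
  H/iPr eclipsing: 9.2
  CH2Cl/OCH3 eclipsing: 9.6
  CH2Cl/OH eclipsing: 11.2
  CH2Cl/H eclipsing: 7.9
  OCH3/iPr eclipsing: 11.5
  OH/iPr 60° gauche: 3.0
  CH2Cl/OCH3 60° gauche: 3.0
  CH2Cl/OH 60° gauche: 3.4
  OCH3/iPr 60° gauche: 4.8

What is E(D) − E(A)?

D (staggered): iPr(0°)/OCH3(300°) gauche 4.8; iPr(0°)/OH(60°) gauche 3.0; CH2Cl(120°)/OH(60°) gauche 3.4; iPr(240°)/OCH3(300°) gauche 4.8 → 16.0 kJ/mol.
A (eclipsed): iPr(0°)/OH(0°) eclipsed 10.9; CH2Cl(120°)/H(120°) eclipsed 7.9; iPr(240°)/OCH3(240°) eclipsed 11.5 → 30.3 kJ/mol.
E(D) − E(A) = 16.0 − 30.3 = -14.3 kJ/mol.

-14.3 kJ/mol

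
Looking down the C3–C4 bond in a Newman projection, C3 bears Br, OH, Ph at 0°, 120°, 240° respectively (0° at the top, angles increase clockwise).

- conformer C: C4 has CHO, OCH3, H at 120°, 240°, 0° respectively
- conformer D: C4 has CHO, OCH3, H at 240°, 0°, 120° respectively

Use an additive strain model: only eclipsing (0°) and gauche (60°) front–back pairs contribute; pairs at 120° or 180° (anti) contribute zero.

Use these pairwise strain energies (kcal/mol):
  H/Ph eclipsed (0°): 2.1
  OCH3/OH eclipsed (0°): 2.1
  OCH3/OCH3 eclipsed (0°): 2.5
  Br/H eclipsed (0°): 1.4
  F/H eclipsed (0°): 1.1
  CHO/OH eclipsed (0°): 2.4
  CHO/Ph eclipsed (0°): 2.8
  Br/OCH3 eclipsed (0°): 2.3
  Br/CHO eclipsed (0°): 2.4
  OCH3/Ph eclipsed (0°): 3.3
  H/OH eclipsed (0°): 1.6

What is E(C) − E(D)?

C (eclipsed): Br–H eclipsed, OH–CHO eclipsed, Ph–OCH3 eclipsed; 1.4 + 2.4 + 3.3 = 7.1 kcal/mol.
D (eclipsed): Br–OCH3 eclipsed, OH–H eclipsed, Ph–CHO eclipsed; 2.3 + 1.6 + 2.8 = 6.7 kcal/mol.
E(C) − E(D) = 7.1 − 6.7 = +0.4 kcal/mol.

+0.4 kcal/mol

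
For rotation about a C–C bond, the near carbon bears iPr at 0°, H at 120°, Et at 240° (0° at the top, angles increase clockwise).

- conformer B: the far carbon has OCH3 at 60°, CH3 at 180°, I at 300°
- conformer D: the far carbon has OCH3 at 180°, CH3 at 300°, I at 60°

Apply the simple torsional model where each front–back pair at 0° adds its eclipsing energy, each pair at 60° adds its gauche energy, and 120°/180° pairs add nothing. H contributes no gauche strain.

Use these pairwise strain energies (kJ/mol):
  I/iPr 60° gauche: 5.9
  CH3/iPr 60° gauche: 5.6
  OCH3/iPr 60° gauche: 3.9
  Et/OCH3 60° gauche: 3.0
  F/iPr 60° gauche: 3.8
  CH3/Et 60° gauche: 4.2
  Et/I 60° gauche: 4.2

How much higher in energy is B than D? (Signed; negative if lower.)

-0.5 kJ/mol

B (staggered): iPr(0°)/OCH3(60°) gauche 3.9; iPr(0°)/I(300°) gauche 5.9; Et(240°)/CH3(180°) gauche 4.2; Et(240°)/I(300°) gauche 4.2 → 18.2 kJ/mol.
D (staggered): iPr(0°)/CH3(300°) gauche 5.6; iPr(0°)/I(60°) gauche 5.9; Et(240°)/OCH3(180°) gauche 3.0; Et(240°)/CH3(300°) gauche 4.2 → 18.7 kJ/mol.
E(B) − E(D) = 18.2 − 18.7 = -0.5 kJ/mol.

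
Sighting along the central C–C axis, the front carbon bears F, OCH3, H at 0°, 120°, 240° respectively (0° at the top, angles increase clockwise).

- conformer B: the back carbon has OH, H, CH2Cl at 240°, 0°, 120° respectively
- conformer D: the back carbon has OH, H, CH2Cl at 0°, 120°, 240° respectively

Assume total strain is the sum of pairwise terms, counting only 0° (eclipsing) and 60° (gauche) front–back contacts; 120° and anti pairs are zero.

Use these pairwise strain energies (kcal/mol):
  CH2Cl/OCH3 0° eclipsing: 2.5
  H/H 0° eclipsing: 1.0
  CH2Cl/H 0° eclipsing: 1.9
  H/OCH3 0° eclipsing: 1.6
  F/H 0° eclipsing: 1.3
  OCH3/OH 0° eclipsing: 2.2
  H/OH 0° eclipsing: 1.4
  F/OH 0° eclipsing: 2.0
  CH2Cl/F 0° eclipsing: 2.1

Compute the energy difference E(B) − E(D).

-0.3 kcal/mol

B (eclipsed): F(0°)/H(0°) eclipsed 1.3; OCH3(120°)/CH2Cl(120°) eclipsed 2.5; H(240°)/OH(240°) eclipsed 1.4 → 5.2 kcal/mol.
D (eclipsed): F(0°)/OH(0°) eclipsed 2.0; OCH3(120°)/H(120°) eclipsed 1.6; H(240°)/CH2Cl(240°) eclipsed 1.9 → 5.5 kcal/mol.
E(B) − E(D) = 5.2 − 5.5 = -0.3 kcal/mol.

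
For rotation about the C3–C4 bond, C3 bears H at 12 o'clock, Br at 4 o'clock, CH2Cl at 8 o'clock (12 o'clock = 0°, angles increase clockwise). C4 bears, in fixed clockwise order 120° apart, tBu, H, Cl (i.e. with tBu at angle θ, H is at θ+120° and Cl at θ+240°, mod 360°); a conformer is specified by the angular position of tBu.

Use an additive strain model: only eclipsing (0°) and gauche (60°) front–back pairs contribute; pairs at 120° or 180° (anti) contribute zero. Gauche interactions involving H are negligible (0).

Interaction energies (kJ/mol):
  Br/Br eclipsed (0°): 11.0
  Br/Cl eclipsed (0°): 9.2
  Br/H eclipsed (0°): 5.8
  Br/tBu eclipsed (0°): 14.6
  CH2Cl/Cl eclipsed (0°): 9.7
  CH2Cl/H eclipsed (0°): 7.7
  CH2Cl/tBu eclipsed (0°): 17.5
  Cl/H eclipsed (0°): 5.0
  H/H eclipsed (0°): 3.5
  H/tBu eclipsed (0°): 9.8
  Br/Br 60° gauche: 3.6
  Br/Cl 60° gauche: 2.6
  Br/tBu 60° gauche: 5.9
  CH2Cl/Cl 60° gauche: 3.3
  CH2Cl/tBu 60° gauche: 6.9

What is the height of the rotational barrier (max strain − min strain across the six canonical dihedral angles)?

21.0 kJ/mol

tBu at 0° (eclipsed): H–tBu eclipsed, Br–H eclipsed, CH2Cl–Cl eclipsed; 9.8 + 5.8 + 9.7 = 25.3 kJ/mol.
tBu at 60° (staggered): Br–tBu gauche, CH2Cl–Cl gauche; 5.9 + 3.3 = 9.2 kJ/mol.
tBu at 120° (eclipsed): H–Cl eclipsed, Br–tBu eclipsed, CH2Cl–H eclipsed; 5.0 + 14.6 + 7.7 = 27.3 kJ/mol.
tBu at 180° (staggered): Br–tBu gauche, Br–Cl gauche, CH2Cl–tBu gauche; 5.9 + 2.6 + 6.9 = 15.4 kJ/mol.
tBu at 240° (eclipsed): H–H eclipsed, Br–Cl eclipsed, CH2Cl–tBu eclipsed; 3.5 + 9.2 + 17.5 = 30.2 kJ/mol.
tBu at 300° (staggered): Br–Cl gauche, CH2Cl–tBu gauche, CH2Cl–Cl gauche; 2.6 + 6.9 + 3.3 = 12.8 kJ/mol.
Max at 240° (30.2 kJ/mol), min at 60° (9.2 kJ/mol); barrier = 21.0 kJ/mol.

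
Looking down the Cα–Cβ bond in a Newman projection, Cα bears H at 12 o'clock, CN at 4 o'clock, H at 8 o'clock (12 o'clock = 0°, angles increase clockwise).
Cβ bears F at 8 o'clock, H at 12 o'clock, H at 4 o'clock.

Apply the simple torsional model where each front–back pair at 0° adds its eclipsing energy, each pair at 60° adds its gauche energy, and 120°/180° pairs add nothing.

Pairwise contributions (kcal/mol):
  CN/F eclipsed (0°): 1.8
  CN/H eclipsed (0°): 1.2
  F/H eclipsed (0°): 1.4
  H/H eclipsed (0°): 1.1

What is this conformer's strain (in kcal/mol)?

This conformer (eclipsed): H–H eclipsed, CN–H eclipsed, H–F eclipsed; 1.1 + 1.2 + 1.4 = 3.7 kcal/mol.

3.7 kcal/mol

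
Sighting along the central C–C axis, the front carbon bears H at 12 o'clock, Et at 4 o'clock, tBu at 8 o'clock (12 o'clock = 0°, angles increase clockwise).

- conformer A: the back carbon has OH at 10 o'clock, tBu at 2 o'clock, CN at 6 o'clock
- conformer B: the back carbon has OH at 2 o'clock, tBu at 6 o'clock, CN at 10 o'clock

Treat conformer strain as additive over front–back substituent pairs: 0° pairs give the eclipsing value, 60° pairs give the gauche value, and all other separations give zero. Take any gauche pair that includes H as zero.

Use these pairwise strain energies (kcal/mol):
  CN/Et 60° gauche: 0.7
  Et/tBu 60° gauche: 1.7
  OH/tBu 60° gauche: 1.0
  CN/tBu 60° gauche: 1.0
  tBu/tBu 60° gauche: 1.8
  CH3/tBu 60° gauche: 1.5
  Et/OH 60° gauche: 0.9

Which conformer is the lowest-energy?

A

A (staggered): Et–tBu gauche, Et–CN gauche, tBu–OH gauche, tBu–CN gauche; 1.7 + 0.7 + 1.0 + 1.0 = 4.4 kcal/mol.
B (staggered): Et–OH gauche, Et–tBu gauche, tBu–tBu gauche, tBu–CN gauche; 0.9 + 1.7 + 1.8 + 1.0 = 5.4 kcal/mol.
A has the lowest total (4.4 kcal/mol).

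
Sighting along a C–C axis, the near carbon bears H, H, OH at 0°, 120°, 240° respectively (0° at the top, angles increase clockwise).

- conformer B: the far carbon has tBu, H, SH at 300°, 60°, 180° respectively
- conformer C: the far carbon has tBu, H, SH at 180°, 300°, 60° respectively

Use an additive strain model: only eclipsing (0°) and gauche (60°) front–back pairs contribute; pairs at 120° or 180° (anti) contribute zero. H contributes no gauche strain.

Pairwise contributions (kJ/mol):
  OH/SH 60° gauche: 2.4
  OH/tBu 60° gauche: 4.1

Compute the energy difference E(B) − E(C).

+2.4 kJ/mol

B (staggered): OH(240°)/tBu(300°) gauche 4.1; OH(240°)/SH(180°) gauche 2.4 → 6.5 kJ/mol.
C (staggered): OH(240°)/tBu(180°) gauche 4.1 → 4.1 kJ/mol.
E(B) − E(C) = 6.5 − 4.1 = +2.4 kJ/mol.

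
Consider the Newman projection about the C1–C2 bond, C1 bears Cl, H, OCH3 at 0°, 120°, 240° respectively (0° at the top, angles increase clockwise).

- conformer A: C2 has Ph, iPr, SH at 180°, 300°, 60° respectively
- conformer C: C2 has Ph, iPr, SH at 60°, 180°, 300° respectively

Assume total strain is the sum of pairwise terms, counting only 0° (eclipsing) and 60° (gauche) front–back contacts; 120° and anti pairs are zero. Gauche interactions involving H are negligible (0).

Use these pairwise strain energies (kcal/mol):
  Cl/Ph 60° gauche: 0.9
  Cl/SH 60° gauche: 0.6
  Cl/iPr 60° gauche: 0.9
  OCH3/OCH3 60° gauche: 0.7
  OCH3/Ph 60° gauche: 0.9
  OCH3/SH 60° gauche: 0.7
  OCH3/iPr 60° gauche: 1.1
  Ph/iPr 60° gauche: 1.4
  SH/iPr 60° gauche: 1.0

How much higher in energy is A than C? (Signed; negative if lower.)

A is staggered. Cl at 0° is gauche with iPr at 300° (0.9); Cl at 0° is gauche with SH at 60° (0.6); OCH3 at 240° is gauche with Ph at 180° (0.9); OCH3 at 240° is gauche with iPr at 300° (1.1). Total 3.5 kcal/mol.
C is staggered. Cl at 0° is gauche with Ph at 60° (0.9); Cl at 0° is gauche with SH at 300° (0.6); OCH3 at 240° is gauche with iPr at 180° (1.1); OCH3 at 240° is gauche with SH at 300° (0.7). Total 3.3 kcal/mol.
E(A) − E(C) = 3.5 − 3.3 = +0.2 kcal/mol.

+0.2 kcal/mol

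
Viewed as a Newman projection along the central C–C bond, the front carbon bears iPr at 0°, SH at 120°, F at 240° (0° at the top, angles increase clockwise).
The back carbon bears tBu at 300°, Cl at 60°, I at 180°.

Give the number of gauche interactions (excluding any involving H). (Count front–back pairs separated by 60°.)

Non-H gauche pairs: iPr(0°)/tBu(300°); iPr(0°)/Cl(60°); SH(120°)/Cl(60°); SH(120°)/I(180°); F(240°)/tBu(300°); F(240°)/I(180°) — 6 interactions.

6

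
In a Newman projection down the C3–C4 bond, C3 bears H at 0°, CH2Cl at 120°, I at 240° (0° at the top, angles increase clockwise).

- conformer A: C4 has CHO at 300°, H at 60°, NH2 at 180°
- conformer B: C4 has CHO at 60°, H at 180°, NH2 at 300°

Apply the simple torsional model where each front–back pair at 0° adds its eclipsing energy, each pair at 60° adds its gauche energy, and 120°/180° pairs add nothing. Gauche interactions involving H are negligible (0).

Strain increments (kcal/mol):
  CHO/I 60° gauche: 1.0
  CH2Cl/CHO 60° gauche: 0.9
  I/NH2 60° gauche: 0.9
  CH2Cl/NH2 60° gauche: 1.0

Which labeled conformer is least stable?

A is staggered. CH2Cl at 120° is gauche with NH2 at 180° (1.0); I at 240° is gauche with CHO at 300° (1.0); I at 240° is gauche with NH2 at 180° (0.9). Total 2.9 kcal/mol.
B is staggered. CH2Cl at 120° is gauche with CHO at 60° (0.9); I at 240° is gauche with NH2 at 300° (0.9). Total 1.8 kcal/mol.
A has the highest total (2.9 kcal/mol).

A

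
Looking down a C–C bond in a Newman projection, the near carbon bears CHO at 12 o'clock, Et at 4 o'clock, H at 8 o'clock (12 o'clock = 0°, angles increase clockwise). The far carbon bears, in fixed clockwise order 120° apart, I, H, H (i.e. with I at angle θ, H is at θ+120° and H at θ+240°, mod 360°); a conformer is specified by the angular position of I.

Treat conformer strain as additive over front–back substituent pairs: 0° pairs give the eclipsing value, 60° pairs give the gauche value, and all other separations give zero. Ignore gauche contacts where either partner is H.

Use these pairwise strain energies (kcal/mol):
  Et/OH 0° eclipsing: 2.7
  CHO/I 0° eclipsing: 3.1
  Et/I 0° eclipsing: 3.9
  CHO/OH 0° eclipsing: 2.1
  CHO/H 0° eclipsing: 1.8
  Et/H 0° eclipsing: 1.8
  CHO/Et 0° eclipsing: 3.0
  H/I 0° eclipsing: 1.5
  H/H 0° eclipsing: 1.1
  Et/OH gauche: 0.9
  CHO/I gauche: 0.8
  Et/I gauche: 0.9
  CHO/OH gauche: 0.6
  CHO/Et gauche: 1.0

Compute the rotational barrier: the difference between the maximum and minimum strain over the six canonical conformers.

6.0 kcal/mol

I at 0° (eclipsed): CHO(0°)/I(0°) eclipsed 3.1; Et(120°)/H(120°) eclipsed 1.8; H(240°)/H(240°) eclipsed 1.1 → 6.0 kcal/mol.
I at 60° (staggered): CHO(0°)/I(60°) gauche 0.8; Et(120°)/I(60°) gauche 0.9 → 1.7 kcal/mol.
I at 120° (eclipsed): CHO(0°)/H(0°) eclipsed 1.8; Et(120°)/I(120°) eclipsed 3.9; H(240°)/H(240°) eclipsed 1.1 → 6.8 kcal/mol.
I at 180° (staggered): Et(120°)/I(180°) gauche 0.9 → 0.9 kcal/mol.
I at 240° (eclipsed): CHO(0°)/H(0°) eclipsed 1.8; Et(120°)/H(120°) eclipsed 1.8; H(240°)/I(240°) eclipsed 1.5 → 5.1 kcal/mol.
I at 300° (staggered): CHO(0°)/I(300°) gauche 0.8 → 0.8 kcal/mol.
Max at 120° (6.8 kcal/mol), min at 300° (0.8 kcal/mol); barrier = 6.0 kcal/mol.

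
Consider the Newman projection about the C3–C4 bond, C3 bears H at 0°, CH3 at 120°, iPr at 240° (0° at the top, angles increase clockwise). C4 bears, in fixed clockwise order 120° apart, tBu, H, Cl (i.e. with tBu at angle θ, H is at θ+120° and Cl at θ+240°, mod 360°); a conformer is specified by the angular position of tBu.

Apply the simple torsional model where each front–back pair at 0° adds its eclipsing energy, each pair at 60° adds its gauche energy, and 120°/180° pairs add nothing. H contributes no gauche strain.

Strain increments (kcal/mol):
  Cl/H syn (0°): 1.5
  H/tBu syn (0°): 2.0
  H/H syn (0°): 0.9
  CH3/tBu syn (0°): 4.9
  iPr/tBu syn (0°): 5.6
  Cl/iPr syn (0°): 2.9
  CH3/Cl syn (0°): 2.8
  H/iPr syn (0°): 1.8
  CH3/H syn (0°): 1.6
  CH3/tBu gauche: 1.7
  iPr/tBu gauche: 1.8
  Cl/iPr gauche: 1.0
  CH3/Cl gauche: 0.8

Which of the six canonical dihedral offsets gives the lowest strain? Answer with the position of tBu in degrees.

60°

tBu at 0° (eclipsed): H–tBu eclipsed, CH3–H eclipsed, iPr–Cl eclipsed; 2.0 + 1.6 + 2.9 = 6.5 kcal/mol.
tBu at 60° (staggered): CH3–tBu gauche, iPr–Cl gauche; 1.7 + 1.0 = 2.7 kcal/mol.
tBu at 120° (eclipsed): H–Cl eclipsed, CH3–tBu eclipsed, iPr–H eclipsed; 1.5 + 4.9 + 1.8 = 8.2 kcal/mol.
tBu at 180° (staggered): CH3–tBu gauche, CH3–Cl gauche, iPr–tBu gauche; 1.7 + 0.8 + 1.8 = 4.3 kcal/mol.
tBu at 240° (eclipsed): H–H eclipsed, CH3–Cl eclipsed, iPr–tBu eclipsed; 0.9 + 2.8 + 5.6 = 9.3 kcal/mol.
tBu at 300° (staggered): CH3–Cl gauche, iPr–tBu gauche, iPr–Cl gauche; 0.8 + 1.8 + 1.0 = 3.6 kcal/mol.
The minimum (2.7 kcal/mol) occurs with tBu at 60°.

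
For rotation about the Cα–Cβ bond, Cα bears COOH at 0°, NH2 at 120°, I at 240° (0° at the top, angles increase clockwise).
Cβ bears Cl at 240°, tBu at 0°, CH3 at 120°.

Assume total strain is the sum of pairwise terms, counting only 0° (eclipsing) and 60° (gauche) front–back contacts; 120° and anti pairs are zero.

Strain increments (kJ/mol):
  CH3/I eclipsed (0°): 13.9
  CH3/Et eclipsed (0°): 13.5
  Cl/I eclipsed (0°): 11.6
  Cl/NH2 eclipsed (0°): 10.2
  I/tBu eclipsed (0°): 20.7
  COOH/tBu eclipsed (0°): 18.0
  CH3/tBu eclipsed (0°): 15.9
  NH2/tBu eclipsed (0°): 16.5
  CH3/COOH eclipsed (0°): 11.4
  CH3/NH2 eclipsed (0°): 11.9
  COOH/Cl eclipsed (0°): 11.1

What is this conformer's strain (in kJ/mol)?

41.5 kJ/mol

This conformer is eclipsed. COOH at 0° is eclipsed with tBu at 0° (18.0); NH2 at 120° is eclipsed with CH3 at 120° (11.9); I at 240° is eclipsed with Cl at 240° (11.6). Total 41.5 kJ/mol.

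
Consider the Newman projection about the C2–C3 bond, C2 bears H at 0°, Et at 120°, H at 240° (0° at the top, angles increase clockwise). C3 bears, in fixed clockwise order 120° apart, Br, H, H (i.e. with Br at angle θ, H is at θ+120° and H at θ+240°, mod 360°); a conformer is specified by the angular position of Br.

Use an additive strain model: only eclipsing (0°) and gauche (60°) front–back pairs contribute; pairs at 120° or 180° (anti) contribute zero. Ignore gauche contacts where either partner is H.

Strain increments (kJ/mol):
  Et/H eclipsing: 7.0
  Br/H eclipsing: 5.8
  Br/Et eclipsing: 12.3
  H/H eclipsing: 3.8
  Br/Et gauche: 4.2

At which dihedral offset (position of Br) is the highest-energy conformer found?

Br at 0° (eclipsed): H(0°)/Br(0°) eclipsed 5.8; Et(120°)/H(120°) eclipsed 7.0; H(240°)/H(240°) eclipsed 3.8 → 16.6 kJ/mol.
Br at 60° (staggered): Et(120°)/Br(60°) gauche 4.2 → 4.2 kJ/mol.
Br at 120° (eclipsed): H(0°)/H(0°) eclipsed 3.8; Et(120°)/Br(120°) eclipsed 12.3; H(240°)/H(240°) eclipsed 3.8 → 19.9 kJ/mol.
Br at 180° (staggered): Et(120°)/Br(180°) gauche 4.2 → 4.2 kJ/mol.
Br at 240° (eclipsed): H(0°)/H(0°) eclipsed 3.8; Et(120°)/H(120°) eclipsed 7.0; H(240°)/Br(240°) eclipsed 5.8 → 16.6 kJ/mol.
Br at 300° (staggered): no non-H gauche contacts → 0.0 kJ/mol.
The maximum (19.9 kJ/mol) occurs with Br at 120°.

120°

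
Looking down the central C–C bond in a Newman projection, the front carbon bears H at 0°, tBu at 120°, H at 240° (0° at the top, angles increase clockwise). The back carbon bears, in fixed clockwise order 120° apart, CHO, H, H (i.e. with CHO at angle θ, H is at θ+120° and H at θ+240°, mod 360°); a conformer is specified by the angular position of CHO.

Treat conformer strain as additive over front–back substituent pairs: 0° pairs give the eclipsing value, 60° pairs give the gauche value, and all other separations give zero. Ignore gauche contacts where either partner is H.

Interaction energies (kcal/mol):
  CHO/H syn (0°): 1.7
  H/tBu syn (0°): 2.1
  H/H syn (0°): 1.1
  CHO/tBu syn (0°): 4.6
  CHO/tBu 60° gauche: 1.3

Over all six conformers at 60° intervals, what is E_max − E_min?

CHO at 0° (eclipsed): H–CHO eclipsed, tBu–H eclipsed, H–H eclipsed; 1.7 + 2.1 + 1.1 = 4.9 kcal/mol.
CHO at 60° (staggered): tBu–CHO gauche; 1.3 = 1.3 kcal/mol.
CHO at 120° (eclipsed): H–H eclipsed, tBu–CHO eclipsed, H–H eclipsed; 1.1 + 4.6 + 1.1 = 6.8 kcal/mol.
CHO at 180° (staggered): tBu–CHO gauche; 1.3 = 1.3 kcal/mol.
CHO at 240° (eclipsed): H–H eclipsed, tBu–H eclipsed, H–CHO eclipsed; 1.1 + 2.1 + 1.7 = 4.9 kcal/mol.
CHO at 300° (staggered): no non-H gauche contacts → 0.0 kcal/mol.
Max at 120° (6.8 kcal/mol), min at 300° (0.0 kcal/mol); barrier = 6.8 kcal/mol.

6.8 kcal/mol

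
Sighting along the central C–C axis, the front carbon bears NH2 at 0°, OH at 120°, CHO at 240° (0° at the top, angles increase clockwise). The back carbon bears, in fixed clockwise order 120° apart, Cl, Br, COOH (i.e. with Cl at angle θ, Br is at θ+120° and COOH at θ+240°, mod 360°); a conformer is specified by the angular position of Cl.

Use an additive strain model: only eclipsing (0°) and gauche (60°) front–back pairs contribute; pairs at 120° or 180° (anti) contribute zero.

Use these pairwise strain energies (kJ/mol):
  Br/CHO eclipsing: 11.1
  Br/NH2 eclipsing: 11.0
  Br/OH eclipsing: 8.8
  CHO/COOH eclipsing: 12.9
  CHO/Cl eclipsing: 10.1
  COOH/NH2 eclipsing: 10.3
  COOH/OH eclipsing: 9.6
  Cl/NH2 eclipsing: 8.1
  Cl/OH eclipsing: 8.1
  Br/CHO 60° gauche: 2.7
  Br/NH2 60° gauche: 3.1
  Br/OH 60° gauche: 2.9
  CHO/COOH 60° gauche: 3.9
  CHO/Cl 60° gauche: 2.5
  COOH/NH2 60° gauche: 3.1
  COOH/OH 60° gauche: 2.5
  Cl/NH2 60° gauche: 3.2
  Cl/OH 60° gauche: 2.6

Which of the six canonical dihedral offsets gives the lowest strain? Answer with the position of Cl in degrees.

180°

Cl at 0° (eclipsed): NH2–Cl eclipsed, OH–Br eclipsed, CHO–COOH eclipsed; 8.1 + 8.8 + 12.9 = 29.8 kJ/mol.
Cl at 60° (staggered): NH2–Cl gauche, NH2–COOH gauche, OH–Cl gauche, OH–Br gauche, CHO–Br gauche, CHO–COOH gauche; 3.2 + 3.1 + 2.6 + 2.9 + 2.7 + 3.9 = 18.4 kJ/mol.
Cl at 120° (eclipsed): NH2–COOH eclipsed, OH–Cl eclipsed, CHO–Br eclipsed; 10.3 + 8.1 + 11.1 = 29.5 kJ/mol.
Cl at 180° (staggered): NH2–Br gauche, NH2–COOH gauche, OH–Cl gauche, OH–COOH gauche, CHO–Cl gauche, CHO–Br gauche; 3.1 + 3.1 + 2.6 + 2.5 + 2.5 + 2.7 = 16.5 kJ/mol.
Cl at 240° (eclipsed): NH2–Br eclipsed, OH–COOH eclipsed, CHO–Cl eclipsed; 11.0 + 9.6 + 10.1 = 30.7 kJ/mol.
Cl at 300° (staggered): NH2–Cl gauche, NH2–Br gauche, OH–Br gauche, OH–COOH gauche, CHO–Cl gauche, CHO–COOH gauche; 3.2 + 3.1 + 2.9 + 2.5 + 2.5 + 3.9 = 18.1 kJ/mol.
The minimum (16.5 kJ/mol) occurs with Cl at 180°.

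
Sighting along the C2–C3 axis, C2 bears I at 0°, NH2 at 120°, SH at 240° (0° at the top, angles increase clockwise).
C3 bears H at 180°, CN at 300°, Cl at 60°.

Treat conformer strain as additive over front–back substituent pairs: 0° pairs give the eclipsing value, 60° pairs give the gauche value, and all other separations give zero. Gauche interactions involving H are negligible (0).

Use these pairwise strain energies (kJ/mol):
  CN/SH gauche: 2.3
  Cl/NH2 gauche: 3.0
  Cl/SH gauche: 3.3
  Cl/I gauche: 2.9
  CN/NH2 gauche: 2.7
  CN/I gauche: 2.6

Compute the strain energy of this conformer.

This conformer (staggered): I(0°)/CN(300°) gauche 2.6; I(0°)/Cl(60°) gauche 2.9; NH2(120°)/Cl(60°) gauche 3.0; SH(240°)/CN(300°) gauche 2.3 → 10.8 kJ/mol.

10.8 kJ/mol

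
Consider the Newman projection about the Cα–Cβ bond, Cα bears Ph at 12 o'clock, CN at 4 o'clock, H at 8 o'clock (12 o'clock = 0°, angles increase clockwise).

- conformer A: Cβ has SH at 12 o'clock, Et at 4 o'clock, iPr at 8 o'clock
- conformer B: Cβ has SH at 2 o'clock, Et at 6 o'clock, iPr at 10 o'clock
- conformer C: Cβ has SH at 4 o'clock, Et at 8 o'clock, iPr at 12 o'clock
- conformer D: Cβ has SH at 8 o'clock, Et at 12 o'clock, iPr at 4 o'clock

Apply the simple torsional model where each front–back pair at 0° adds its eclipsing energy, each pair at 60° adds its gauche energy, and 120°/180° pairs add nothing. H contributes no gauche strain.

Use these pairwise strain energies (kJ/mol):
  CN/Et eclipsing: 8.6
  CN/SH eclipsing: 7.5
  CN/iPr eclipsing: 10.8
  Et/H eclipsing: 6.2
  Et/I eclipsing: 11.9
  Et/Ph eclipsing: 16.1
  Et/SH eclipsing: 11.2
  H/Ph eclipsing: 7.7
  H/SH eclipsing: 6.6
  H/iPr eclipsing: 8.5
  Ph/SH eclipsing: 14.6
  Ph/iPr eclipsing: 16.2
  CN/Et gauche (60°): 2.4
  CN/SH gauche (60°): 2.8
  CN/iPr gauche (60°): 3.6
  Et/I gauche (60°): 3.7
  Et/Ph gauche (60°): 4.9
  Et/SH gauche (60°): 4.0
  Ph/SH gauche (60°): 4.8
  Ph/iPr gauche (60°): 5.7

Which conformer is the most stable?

B

A (eclipsed): Ph–SH eclipsed, CN–Et eclipsed, H–iPr eclipsed; 14.6 + 8.6 + 8.5 = 31.7 kJ/mol.
B (staggered): Ph–SH gauche, Ph–iPr gauche, CN–SH gauche, CN–Et gauche; 4.8 + 5.7 + 2.8 + 2.4 = 15.7 kJ/mol.
C (eclipsed): Ph–iPr eclipsed, CN–SH eclipsed, H–Et eclipsed; 16.2 + 7.5 + 6.2 = 29.9 kJ/mol.
D (eclipsed): Ph–Et eclipsed, CN–iPr eclipsed, H–SH eclipsed; 16.1 + 10.8 + 6.6 = 33.5 kJ/mol.
B has the lowest total (15.7 kJ/mol).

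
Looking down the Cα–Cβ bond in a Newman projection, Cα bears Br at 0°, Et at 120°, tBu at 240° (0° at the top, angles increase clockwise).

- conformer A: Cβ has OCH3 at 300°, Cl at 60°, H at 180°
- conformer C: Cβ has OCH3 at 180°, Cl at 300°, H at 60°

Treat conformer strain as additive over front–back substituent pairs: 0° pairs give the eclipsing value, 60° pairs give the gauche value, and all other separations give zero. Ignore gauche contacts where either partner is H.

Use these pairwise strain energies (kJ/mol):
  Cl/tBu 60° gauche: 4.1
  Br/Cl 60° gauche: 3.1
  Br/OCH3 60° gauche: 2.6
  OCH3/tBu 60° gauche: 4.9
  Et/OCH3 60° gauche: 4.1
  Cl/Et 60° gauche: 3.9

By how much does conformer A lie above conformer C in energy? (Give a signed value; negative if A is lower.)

A (staggered): Br(0°)/OCH3(300°) gauche 2.6; Br(0°)/Cl(60°) gauche 3.1; Et(120°)/Cl(60°) gauche 3.9; tBu(240°)/OCH3(300°) gauche 4.9 → 14.5 kJ/mol.
C (staggered): Br(0°)/Cl(300°) gauche 3.1; Et(120°)/OCH3(180°) gauche 4.1; tBu(240°)/OCH3(180°) gauche 4.9; tBu(240°)/Cl(300°) gauche 4.1 → 16.2 kJ/mol.
E(A) − E(C) = 14.5 − 16.2 = -1.7 kJ/mol.

-1.7 kJ/mol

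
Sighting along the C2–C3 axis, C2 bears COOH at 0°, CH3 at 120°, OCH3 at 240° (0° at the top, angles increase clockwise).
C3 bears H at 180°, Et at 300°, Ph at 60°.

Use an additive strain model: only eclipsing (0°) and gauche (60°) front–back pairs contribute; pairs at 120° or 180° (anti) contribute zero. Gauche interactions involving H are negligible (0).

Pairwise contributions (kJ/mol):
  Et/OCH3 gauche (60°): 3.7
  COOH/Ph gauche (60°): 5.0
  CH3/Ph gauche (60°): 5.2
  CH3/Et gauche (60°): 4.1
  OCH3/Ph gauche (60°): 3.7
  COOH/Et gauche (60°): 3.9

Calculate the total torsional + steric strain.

17.8 kJ/mol

This conformer is staggered. COOH at 0° is gauche with Et at 300° (3.9); COOH at 0° is gauche with Ph at 60° (5.0); CH3 at 120° is gauche with Ph at 60° (5.2); OCH3 at 240° is gauche with Et at 300° (3.7). Total 17.8 kJ/mol.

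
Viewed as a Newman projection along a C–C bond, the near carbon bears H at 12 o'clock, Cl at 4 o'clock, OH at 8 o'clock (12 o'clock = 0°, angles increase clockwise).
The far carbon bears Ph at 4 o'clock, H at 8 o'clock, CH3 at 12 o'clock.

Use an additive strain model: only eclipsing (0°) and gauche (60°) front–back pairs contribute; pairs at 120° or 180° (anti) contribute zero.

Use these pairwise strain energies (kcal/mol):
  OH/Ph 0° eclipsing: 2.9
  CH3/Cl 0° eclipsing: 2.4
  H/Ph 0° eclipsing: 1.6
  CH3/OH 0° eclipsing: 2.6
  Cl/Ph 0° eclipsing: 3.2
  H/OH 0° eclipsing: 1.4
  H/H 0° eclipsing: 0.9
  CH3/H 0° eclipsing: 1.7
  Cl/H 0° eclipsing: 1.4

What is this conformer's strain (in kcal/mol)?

This conformer (eclipsed): H(0°)/CH3(0°) eclipsed 1.7; Cl(120°)/Ph(120°) eclipsed 3.2; OH(240°)/H(240°) eclipsed 1.4 → 6.3 kcal/mol.

6.3 kcal/mol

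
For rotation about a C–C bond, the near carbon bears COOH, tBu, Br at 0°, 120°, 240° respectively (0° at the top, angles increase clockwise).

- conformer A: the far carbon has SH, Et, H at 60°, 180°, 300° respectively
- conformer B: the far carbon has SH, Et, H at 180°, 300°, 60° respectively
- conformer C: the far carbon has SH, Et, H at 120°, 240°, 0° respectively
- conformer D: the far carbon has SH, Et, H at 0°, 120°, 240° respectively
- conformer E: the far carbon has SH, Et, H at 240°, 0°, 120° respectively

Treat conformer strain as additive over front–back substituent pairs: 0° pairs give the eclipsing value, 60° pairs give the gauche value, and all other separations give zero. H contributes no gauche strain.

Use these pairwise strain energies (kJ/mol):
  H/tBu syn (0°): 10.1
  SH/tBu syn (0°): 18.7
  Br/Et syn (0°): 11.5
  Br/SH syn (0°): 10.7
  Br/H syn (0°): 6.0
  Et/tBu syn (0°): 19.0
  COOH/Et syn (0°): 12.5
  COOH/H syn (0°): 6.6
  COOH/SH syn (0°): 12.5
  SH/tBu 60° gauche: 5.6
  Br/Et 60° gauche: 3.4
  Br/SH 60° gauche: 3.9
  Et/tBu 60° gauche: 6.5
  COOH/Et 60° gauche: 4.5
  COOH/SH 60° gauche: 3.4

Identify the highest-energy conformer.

A (staggered): COOH(0°)/SH(60°) gauche 3.4; tBu(120°)/SH(60°) gauche 5.6; tBu(120°)/Et(180°) gauche 6.5; Br(240°)/Et(180°) gauche 3.4 → 18.9 kJ/mol.
B (staggered): COOH(0°)/Et(300°) gauche 4.5; tBu(120°)/SH(180°) gauche 5.6; Br(240°)/SH(180°) gauche 3.9; Br(240°)/Et(300°) gauche 3.4 → 17.4 kJ/mol.
C (eclipsed): COOH(0°)/H(0°) eclipsed 6.6; tBu(120°)/SH(120°) eclipsed 18.7; Br(240°)/Et(240°) eclipsed 11.5 → 36.8 kJ/mol.
D (eclipsed): COOH(0°)/SH(0°) eclipsed 12.5; tBu(120°)/Et(120°) eclipsed 19.0; Br(240°)/H(240°) eclipsed 6.0 → 37.5 kJ/mol.
E (eclipsed): COOH(0°)/Et(0°) eclipsed 12.5; tBu(120°)/H(120°) eclipsed 10.1; Br(240°)/SH(240°) eclipsed 10.7 → 33.3 kJ/mol.
D has the highest total (37.5 kJ/mol).

D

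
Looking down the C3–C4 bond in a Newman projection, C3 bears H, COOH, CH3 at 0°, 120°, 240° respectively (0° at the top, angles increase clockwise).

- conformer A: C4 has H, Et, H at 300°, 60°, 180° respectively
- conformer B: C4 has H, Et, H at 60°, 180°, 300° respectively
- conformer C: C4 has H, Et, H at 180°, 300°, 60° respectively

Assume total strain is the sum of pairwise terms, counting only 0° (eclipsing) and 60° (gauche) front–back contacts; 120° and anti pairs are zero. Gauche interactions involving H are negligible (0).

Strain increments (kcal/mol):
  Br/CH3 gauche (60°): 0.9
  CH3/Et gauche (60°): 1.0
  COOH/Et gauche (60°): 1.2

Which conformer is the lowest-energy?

C

A (staggered): COOH–Et gauche; 1.2 = 1.2 kcal/mol.
B (staggered): COOH–Et gauche, CH3–Et gauche; 1.2 + 1.0 = 2.2 kcal/mol.
C (staggered): CH3–Et gauche; 1.0 = 1.0 kcal/mol.
C has the lowest total (1.0 kcal/mol).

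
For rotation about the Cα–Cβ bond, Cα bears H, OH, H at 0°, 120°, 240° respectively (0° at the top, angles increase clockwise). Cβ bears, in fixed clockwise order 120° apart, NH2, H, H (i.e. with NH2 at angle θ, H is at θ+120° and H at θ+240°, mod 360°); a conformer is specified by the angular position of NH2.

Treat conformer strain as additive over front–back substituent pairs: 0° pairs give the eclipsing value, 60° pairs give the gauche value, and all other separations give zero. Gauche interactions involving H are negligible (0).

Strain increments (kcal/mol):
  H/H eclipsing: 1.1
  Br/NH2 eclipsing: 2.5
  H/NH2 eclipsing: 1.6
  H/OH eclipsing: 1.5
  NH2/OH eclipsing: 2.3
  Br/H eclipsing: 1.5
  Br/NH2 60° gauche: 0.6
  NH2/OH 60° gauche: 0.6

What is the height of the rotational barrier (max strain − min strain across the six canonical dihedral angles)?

NH2 at 0° (eclipsed): H–NH2 eclipsed, OH–H eclipsed, H–H eclipsed; 1.6 + 1.5 + 1.1 = 4.2 kcal/mol.
NH2 at 60° (staggered): OH–NH2 gauche; 0.6 = 0.6 kcal/mol.
NH2 at 120° (eclipsed): H–H eclipsed, OH–NH2 eclipsed, H–H eclipsed; 1.1 + 2.3 + 1.1 = 4.5 kcal/mol.
NH2 at 180° (staggered): OH–NH2 gauche; 0.6 = 0.6 kcal/mol.
NH2 at 240° (eclipsed): H–H eclipsed, OH–H eclipsed, H–NH2 eclipsed; 1.1 + 1.5 + 1.6 = 4.2 kcal/mol.
NH2 at 300° (staggered): no non-H gauche contacts → 0.0 kcal/mol.
Max at 120° (4.5 kcal/mol), min at 300° (0.0 kcal/mol); barrier = 4.5 kcal/mol.

4.5 kcal/mol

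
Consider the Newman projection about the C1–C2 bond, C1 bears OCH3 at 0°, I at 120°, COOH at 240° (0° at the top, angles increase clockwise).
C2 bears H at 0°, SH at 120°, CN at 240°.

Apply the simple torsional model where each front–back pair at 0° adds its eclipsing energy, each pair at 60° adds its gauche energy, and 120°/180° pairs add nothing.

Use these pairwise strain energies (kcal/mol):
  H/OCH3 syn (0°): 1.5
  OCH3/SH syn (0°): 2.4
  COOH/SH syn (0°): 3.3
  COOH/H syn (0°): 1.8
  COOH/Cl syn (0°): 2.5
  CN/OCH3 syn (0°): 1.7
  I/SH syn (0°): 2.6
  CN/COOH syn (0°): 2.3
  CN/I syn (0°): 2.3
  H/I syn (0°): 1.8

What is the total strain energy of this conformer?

This conformer (eclipsed): OCH3–H eclipsed, I–SH eclipsed, COOH–CN eclipsed; 1.5 + 2.6 + 2.3 = 6.4 kcal/mol.

6.4 kcal/mol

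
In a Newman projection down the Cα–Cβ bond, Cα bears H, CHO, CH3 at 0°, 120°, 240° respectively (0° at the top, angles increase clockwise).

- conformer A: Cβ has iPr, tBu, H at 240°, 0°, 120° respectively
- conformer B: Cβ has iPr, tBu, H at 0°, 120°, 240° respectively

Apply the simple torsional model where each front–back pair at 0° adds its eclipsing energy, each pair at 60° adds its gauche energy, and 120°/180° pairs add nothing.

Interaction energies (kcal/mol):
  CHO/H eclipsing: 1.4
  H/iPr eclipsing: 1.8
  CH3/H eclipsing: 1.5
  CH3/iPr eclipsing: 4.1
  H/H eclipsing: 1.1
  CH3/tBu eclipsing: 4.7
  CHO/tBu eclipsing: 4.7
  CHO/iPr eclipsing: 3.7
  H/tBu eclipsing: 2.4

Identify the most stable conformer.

A

A (eclipsed): H(0°)/tBu(0°) eclipsed 2.4; CHO(120°)/H(120°) eclipsed 1.4; CH3(240°)/iPr(240°) eclipsed 4.1 → 7.9 kcal/mol.
B (eclipsed): H(0°)/iPr(0°) eclipsed 1.8; CHO(120°)/tBu(120°) eclipsed 4.7; CH3(240°)/H(240°) eclipsed 1.5 → 8.0 kcal/mol.
A has the lowest total (7.9 kcal/mol).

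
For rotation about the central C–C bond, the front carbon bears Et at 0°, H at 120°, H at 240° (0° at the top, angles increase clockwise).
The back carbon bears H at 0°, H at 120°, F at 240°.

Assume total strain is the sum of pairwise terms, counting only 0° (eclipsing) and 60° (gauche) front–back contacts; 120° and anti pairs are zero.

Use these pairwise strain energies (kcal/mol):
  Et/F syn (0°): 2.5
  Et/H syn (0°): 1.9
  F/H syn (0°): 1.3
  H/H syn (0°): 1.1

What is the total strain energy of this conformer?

This conformer is eclipsed. Et at 0° is eclipsed with H at 0° (1.9); H at 120° is eclipsed with H at 120° (1.1); H at 240° is eclipsed with F at 240° (1.3). Total 4.3 kcal/mol.

4.3 kcal/mol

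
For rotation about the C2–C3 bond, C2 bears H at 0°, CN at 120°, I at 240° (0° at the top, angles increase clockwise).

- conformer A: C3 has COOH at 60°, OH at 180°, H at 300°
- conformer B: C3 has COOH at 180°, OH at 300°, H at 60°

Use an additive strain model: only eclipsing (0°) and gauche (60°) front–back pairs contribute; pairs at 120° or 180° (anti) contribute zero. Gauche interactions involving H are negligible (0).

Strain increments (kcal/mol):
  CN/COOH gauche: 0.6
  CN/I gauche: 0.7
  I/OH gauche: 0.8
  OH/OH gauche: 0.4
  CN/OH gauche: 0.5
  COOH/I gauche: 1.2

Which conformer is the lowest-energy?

A

A (staggered): CN–COOH gauche, CN–OH gauche, I–OH gauche; 0.6 + 0.5 + 0.8 = 1.9 kcal/mol.
B (staggered): CN–COOH gauche, I–COOH gauche, I–OH gauche; 0.6 + 1.2 + 0.8 = 2.6 kcal/mol.
A has the lowest total (1.9 kcal/mol).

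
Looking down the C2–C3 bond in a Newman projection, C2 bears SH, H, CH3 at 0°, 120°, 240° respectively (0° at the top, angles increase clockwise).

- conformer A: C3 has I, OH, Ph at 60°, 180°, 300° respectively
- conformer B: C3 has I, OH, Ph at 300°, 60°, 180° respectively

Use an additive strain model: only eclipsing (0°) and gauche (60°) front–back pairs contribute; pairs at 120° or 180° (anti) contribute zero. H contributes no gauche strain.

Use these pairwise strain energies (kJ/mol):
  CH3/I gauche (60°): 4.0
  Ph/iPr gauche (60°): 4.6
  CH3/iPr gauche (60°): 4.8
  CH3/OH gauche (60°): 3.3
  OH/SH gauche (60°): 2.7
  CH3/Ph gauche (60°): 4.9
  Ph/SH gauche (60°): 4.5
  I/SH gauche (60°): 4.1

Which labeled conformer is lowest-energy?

A is staggered. SH at 0° is gauche with I at 60° (4.1); SH at 0° is gauche with Ph at 300° (4.5); CH3 at 240° is gauche with OH at 180° (3.3); CH3 at 240° is gauche with Ph at 300° (4.9). Total 16.8 kJ/mol.
B is staggered. SH at 0° is gauche with I at 300° (4.1); SH at 0° is gauche with OH at 60° (2.7); CH3 at 240° is gauche with I at 300° (4.0); CH3 at 240° is gauche with Ph at 180° (4.9). Total 15.7 kJ/mol.
B has the lowest total (15.7 kJ/mol).

B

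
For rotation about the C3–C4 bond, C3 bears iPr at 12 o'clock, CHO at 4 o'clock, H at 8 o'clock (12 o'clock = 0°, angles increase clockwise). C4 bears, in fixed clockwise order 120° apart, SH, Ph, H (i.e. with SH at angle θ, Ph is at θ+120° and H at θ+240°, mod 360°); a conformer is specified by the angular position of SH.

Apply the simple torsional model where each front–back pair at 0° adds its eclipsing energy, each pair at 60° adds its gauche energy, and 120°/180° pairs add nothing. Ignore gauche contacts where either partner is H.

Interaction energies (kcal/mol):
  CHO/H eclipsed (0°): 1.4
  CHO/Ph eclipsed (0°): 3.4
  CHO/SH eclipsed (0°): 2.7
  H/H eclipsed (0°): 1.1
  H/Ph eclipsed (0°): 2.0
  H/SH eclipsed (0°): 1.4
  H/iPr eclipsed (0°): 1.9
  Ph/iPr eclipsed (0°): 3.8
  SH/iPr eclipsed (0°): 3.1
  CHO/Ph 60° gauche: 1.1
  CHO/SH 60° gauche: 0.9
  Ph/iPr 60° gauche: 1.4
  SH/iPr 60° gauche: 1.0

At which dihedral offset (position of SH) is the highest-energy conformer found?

0°

SH at 0° (eclipsed): iPr–SH eclipsed, CHO–Ph eclipsed, H–H eclipsed; 3.1 + 3.4 + 1.1 = 7.6 kcal/mol.
SH at 60° (staggered): iPr–SH gauche, CHO–SH gauche, CHO–Ph gauche; 1.0 + 0.9 + 1.1 = 3.0 kcal/mol.
SH at 120° (eclipsed): iPr–H eclipsed, CHO–SH eclipsed, H–Ph eclipsed; 1.9 + 2.7 + 2.0 = 6.6 kcal/mol.
SH at 180° (staggered): iPr–Ph gauche, CHO–SH gauche; 1.4 + 0.9 = 2.3 kcal/mol.
SH at 240° (eclipsed): iPr–Ph eclipsed, CHO–H eclipsed, H–SH eclipsed; 3.8 + 1.4 + 1.4 = 6.6 kcal/mol.
SH at 300° (staggered): iPr–SH gauche, iPr–Ph gauche, CHO–Ph gauche; 1.0 + 1.4 + 1.1 = 3.5 kcal/mol.
The maximum (7.6 kcal/mol) occurs with SH at 0°.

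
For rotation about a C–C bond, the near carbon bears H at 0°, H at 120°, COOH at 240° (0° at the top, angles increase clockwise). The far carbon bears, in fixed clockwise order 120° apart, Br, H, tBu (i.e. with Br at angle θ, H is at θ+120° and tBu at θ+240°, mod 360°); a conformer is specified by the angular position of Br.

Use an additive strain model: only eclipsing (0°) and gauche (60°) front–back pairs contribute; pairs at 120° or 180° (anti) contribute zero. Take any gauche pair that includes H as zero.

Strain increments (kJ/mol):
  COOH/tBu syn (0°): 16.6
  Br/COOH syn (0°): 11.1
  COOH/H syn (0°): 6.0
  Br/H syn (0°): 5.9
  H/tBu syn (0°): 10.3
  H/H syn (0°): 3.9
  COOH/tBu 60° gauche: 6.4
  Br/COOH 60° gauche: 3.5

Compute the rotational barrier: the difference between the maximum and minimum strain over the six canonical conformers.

22.9 kJ/mol

Br at 0° (eclipsed): H(0°)/Br(0°) eclipsed 5.9; H(120°)/H(120°) eclipsed 3.9; COOH(240°)/tBu(240°) eclipsed 16.6 → 26.4 kJ/mol.
Br at 60° (staggered): COOH(240°)/tBu(300°) gauche 6.4 → 6.4 kJ/mol.
Br at 120° (eclipsed): H(0°)/tBu(0°) eclipsed 10.3; H(120°)/Br(120°) eclipsed 5.9; COOH(240°)/H(240°) eclipsed 6.0 → 22.2 kJ/mol.
Br at 180° (staggered): COOH(240°)/Br(180°) gauche 3.5 → 3.5 kJ/mol.
Br at 240° (eclipsed): H(0°)/H(0°) eclipsed 3.9; H(120°)/tBu(120°) eclipsed 10.3; COOH(240°)/Br(240°) eclipsed 11.1 → 25.3 kJ/mol.
Br at 300° (staggered): COOH(240°)/Br(300°) gauche 3.5; COOH(240°)/tBu(180°) gauche 6.4 → 9.9 kJ/mol.
Max at 0° (26.4 kJ/mol), min at 180° (3.5 kJ/mol); barrier = 22.9 kJ/mol.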